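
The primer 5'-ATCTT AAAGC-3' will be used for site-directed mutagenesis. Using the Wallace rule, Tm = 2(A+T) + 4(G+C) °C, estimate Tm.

Base counts: A=4, G=1, C=2, T=3
AT pairs contribute 7, GC pairs contribute 3.
Tm = 2×7 + 4×3 = 26°C

26°C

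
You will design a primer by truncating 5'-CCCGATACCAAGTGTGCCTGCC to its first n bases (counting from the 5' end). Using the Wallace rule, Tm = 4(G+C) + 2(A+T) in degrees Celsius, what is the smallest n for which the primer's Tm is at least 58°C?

n = 18

First 17 bases: CCCGATACCAAGTGTGC → Tm = 54°C (< 58°C)
First 18 bases: CCCGATACCAAGTGTGCC → Tm = 58°C (≥ 58°C)
Each additional base adds 2°C (A/T) or 4°C (G/C), so Tm is non-decreasing in n; n = 18 is the first length to reach 58°C.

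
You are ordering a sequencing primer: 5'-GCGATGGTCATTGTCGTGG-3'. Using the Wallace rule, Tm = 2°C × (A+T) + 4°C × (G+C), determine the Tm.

Base counts: C=3, G=8, T=6, A=2
AT pairs contribute 8, GC pairs contribute 11.
Tm = 2(8) + 4(11) = 16 + 44 = 60°C

60°C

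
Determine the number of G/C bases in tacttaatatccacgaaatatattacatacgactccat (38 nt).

Scanning the sequence gives G=2, T=12, A=15, C=9.
Total G or C: 2 + 9 = 11

11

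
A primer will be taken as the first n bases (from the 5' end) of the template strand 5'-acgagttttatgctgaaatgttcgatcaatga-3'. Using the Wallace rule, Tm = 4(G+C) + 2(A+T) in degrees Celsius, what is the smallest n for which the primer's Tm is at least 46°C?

First 16 bases: ACGAGTTTTATGCTGA → Tm = 44°C (< 46°C)
First 17 bases: ACGAGTTTTATGCTGAA → Tm = 46°C (≥ 46°C)
Each additional base adds 2°C (A/T) or 4°C (G/C), so Tm is non-decreasing in n; n = 17 is the first length to reach 46°C.

n = 17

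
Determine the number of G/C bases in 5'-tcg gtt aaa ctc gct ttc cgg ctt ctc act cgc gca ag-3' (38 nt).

Base counts: G=8, T=11, C=13, A=6
G+C = 8 + 13 = 21

21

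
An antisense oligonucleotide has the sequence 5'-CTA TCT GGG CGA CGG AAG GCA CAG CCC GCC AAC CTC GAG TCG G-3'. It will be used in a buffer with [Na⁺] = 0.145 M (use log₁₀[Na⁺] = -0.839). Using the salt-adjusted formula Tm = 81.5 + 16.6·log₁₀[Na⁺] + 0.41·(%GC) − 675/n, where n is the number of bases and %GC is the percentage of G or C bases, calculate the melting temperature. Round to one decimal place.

Length n = 43. Base counts: C=15, A=9, G=14, T=5
G+C = 29, so %GC = 29/43 × 100 = 67.442%
Salt term: 16.6 × (-0.839) = -13.927
GC term: 0.41 × 67.442 = 27.651; length term: −675/43 = −15.698
Tm = 81.5 + (-13.927) + 27.651 − 15.698 = 79.526 → 79.5°C

79.5°C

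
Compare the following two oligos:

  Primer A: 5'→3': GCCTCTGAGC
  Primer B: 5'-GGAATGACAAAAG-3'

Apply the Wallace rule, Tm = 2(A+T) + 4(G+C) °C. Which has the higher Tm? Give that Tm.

Primer B, 36°C

Primer A: A+T=3, G+C=7 → Tm = 2(3)+4(7) = 34°C
Primer B: A+T=8, G+C=5 → Tm = 2(8)+4(5) = 36°C
34°C vs 36°C → primer B is higher.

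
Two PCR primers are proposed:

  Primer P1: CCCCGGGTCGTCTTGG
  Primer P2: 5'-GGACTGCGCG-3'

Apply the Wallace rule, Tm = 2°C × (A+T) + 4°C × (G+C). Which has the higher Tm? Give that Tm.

Primer P1: A+T=4, G+C=12 → Tm = 2(4)+4(12) = 56°C
Primer P2: A+T=2, G+C=8 → Tm = 2(2)+4(8) = 36°C
56°C vs 36°C → primer P1 is higher.

Primer P1, 56°C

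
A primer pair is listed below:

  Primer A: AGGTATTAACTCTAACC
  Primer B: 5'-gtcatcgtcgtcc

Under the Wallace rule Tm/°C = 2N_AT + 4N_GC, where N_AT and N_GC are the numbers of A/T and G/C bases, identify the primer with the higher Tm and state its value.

Primer A, 46°C

Primer A: A+T=11, G+C=6 → Tm = 2(11)+4(6) = 46°C
Primer B: A+T=5, G+C=8 → Tm = 2(5)+4(8) = 42°C
46°C vs 42°C → primer A is higher.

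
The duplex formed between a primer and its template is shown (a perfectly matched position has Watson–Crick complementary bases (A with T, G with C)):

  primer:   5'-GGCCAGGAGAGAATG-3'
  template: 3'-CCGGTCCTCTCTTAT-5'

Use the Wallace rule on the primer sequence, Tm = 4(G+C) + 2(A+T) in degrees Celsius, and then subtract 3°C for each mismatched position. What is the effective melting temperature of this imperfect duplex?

45°C

Primer base counts: A=5, T=1, G=7, C=2 → A+T=6, G+C=9
Perfect-match Tm = 2(6) + 4(9) = 12 + 36 = 48°C
Mismatches (positions where the bases are not complementary): 1 (at position 15)
Effective Tm = 48 − 1×3 = 48 − 3 = 45°C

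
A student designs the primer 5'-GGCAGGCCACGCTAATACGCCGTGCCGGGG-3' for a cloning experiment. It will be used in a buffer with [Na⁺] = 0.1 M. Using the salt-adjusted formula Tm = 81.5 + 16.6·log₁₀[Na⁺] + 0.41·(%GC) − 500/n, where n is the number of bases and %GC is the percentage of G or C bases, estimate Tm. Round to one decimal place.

Length n = 30. Base counts: T=3, G=12, C=10, A=5
G+C = 22, so %GC = 22/30 × 100 = 73.333%
Salt term: 16.6 × (-1) = -16.6
GC term: 0.41 × 73.333 = 30.067; length term: −500/30 = −16.667
Tm = 81.5 + (-16.6) + 30.067 − 16.667 = 78.3 → 78.3°C

78.3°C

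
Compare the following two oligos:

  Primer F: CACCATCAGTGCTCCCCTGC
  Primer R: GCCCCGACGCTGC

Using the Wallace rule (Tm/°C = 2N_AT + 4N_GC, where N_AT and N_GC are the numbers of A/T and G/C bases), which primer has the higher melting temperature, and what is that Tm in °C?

Primer F: A+T=7, G+C=13 → Tm = 2(7)+4(13) = 66°C
Primer R: A+T=2, G+C=11 → Tm = 2(2)+4(11) = 48°C
66°C vs 48°C → primer F is higher.

Primer F, 66°C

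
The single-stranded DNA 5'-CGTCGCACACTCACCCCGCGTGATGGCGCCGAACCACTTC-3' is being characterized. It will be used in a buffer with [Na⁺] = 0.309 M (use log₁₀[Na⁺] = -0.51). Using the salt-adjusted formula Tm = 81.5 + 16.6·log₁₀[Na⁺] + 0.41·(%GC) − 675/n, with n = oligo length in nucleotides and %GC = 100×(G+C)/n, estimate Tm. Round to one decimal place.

Length n = 40. T=6, G=9, A=7, C=18
G+C = 27, so %GC = 27/40 × 100 = 67.5%
Salt term: 16.6 × (-0.51) = -8.466
GC term: 0.41 × 67.5 = 27.675; length term: −675/40 = −16.875
Tm = 81.5 + (-8.466) + 27.675 − 16.875 = 83.834 → 83.8°C

83.8°C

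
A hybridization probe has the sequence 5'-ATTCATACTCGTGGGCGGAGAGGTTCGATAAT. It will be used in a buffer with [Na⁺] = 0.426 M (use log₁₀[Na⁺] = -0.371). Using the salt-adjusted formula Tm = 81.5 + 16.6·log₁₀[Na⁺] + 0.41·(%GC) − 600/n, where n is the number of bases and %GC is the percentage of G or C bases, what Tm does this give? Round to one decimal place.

Length n = 32. G=10, T=9, C=5, A=8
G+C = 15, so %GC = 15/32 × 100 = 46.875%
Salt term: 16.6 × (-0.371) = -6.159
GC term: 0.41 × 46.875 = 19.219; length term: −600/32 = −18.75
Tm = 81.5 + (-6.159) + 19.219 − 18.75 = 75.81 → 75.8°C

75.8°C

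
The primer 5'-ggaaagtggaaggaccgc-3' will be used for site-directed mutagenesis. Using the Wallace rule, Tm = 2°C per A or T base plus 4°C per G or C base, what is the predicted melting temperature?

Base counts: T=1, A=6, G=8, C=3
AT pairs contribute 7, GC pairs contribute 11.
Tm = 2×7 + 4×11 = 58°C

58°C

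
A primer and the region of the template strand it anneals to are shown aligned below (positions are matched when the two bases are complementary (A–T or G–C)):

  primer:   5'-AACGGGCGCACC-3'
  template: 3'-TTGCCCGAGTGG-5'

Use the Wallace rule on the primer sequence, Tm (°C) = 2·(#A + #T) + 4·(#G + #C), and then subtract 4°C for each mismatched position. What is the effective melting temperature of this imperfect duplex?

Primer base counts: A=3, T=0, G=4, C=5 → A+T=3, G+C=9
Perfect-match Tm = 2(3) + 4(9) = 6 + 36 = 42°C
Mismatches (positions where the bases are not complementary): 1 (at position 8)
Effective Tm = 42 − 1×4 = 42 − 4 = 38°C

38°C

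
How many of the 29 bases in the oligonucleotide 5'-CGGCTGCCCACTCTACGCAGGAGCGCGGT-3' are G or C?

Scanning the sequence gives A=4, G=10, C=11, T=4.
G+C = 10 + 11 = 21

21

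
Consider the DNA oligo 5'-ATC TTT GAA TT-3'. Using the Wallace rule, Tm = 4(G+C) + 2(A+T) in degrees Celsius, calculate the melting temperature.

Base counts: G=1, T=6, C=1, A=3
AT pairs contribute 9, GC pairs contribute 2.
Tm = 2(9) + 4(2) = 18 + 8 = 26°C

26°C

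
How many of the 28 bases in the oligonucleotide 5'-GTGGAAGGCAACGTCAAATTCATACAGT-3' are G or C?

12

Counting bases: C=5, A=10, T=6, G=7
G+C = 7 + 5 = 12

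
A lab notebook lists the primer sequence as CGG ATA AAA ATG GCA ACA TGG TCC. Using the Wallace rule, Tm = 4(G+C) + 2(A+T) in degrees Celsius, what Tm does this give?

70°C

C=5, G=6, T=4, A=9
AT pairs contribute 13, GC pairs contribute 11.
Tm = 2(13) + 4(11) = 26 + 44 = 70°C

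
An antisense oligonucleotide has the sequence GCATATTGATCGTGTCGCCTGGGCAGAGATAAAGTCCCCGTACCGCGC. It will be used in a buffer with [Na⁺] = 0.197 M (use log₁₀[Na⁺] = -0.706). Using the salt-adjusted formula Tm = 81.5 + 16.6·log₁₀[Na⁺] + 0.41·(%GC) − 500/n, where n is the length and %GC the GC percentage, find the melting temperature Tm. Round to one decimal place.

83.3°C

Length n = 48. C=14, G=14, T=10, A=10
G+C = 28, so %GC = 28/48 × 100 = 58.333%
Salt term: 16.6 × (-0.706) = -11.72
GC term: 0.41 × 58.333 = 23.917; length term: −500/48 = −10.417
Tm = 81.5 + (-11.72) + 23.917 − 10.417 = 83.28 → 83.3°C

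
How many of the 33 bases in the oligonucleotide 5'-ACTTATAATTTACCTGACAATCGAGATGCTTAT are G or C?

10

Base counts: C=6, G=4, A=11, T=12
Total G or C: 4 + 6 = 10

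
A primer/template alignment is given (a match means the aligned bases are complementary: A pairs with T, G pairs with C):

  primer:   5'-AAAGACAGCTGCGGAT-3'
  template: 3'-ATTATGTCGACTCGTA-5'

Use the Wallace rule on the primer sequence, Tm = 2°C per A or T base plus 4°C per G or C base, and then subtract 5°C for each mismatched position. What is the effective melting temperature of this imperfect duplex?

28°C

Primer base counts: A=6, T=2, G=5, C=3 → A+T=8, G+C=8
Perfect-match Tm = 2(8) + 4(8) = 16 + 32 = 48°C
Mismatches (positions where the bases are not complementary): 4 (at positions 1, 4, 12, 14)
Effective Tm = 48 − 4×5 = 48 − 20 = 28°C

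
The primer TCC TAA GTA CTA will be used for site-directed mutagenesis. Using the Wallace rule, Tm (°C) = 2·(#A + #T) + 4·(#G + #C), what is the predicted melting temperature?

32°C

G=1, T=4, C=3, A=4
So N_AT = 8 and N_GC = 4.
Tm = 2(8) + 4(4) = 16 + 16 = 32°C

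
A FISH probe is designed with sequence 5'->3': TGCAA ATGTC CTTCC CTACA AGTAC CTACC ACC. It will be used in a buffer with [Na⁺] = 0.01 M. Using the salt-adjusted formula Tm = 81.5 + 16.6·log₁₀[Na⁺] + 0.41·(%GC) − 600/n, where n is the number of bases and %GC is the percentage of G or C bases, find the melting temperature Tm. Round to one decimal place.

50.0°C

Length n = 33. G=3, C=13, A=9, T=8
G+C = 16, so %GC = 16/33 × 100 = 48.485%
Salt term: 16.6 × (-2) = -33.2
GC term: 0.41 × 48.485 = 19.879; length term: −600/33 = −18.182
Tm = 81.5 + (-33.2) + 19.879 − 18.182 = 49.997 → 50.0°C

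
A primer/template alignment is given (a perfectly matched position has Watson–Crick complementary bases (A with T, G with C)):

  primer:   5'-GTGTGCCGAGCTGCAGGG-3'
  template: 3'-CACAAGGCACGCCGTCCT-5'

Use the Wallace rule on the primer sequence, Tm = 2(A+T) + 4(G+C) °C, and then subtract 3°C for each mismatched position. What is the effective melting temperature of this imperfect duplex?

Primer base counts: A=2, T=3, G=9, C=4 → A+T=5, G+C=13
Perfect-match Tm = 2(5) + 4(13) = 10 + 52 = 62°C
Mismatches (positions where the bases are not complementary): 4 (at positions 5, 9, 12, 18)
Effective Tm = 62 − 4×3 = 62 − 12 = 50°C

50°C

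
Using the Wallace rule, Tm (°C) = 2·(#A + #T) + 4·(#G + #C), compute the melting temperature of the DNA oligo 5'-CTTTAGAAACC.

Counting bases: A=4, G=1, C=3, T=3
AT pairs contribute 7, GC pairs contribute 4.
Tm = 2×7 + 4×4 = 30°C

30°C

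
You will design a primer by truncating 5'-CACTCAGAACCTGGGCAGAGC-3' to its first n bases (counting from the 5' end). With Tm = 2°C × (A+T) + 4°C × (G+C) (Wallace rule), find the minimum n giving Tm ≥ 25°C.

n = 9

First 8 bases: CACTCAGA → Tm = 24°C (< 25°C)
First 9 bases: CACTCAGAA → Tm = 26°C (≥ 25°C)
Since every base adds ≥2°C, Tm only increases with n, so the threshold is first crossed at n = 9.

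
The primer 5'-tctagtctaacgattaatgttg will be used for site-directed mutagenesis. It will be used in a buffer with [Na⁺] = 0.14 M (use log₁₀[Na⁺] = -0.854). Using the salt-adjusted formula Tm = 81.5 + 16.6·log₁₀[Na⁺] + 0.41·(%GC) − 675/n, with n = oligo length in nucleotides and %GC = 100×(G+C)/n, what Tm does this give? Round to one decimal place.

49.7°C

Length n = 22. Counting bases: C=3, G=4, T=9, A=6
G+C = 7, so %GC = 7/22 × 100 = 31.818%
Salt term: 16.6 × (-0.854) = -14.176
GC term: 0.41 × 31.818 = 13.045; length term: −675/22 = −30.682
Tm = 81.5 + (-14.176) + 13.045 − 30.682 = 49.687 → 49.7°C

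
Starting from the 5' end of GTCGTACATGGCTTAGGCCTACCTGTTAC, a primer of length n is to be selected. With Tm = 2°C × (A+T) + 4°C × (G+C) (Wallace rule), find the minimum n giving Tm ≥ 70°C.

n = 23

First 22 bases: GTCGTACATGGCTTAGGCCTAC → Tm = 68°C (< 70°C)
First 23 bases: GTCGTACATGGCTTAGGCCTACC → Tm = 72°C (≥ 70°C)
Each additional base adds 2°C (A/T) or 4°C (G/C), so Tm is non-decreasing in n; n = 23 is the first length to reach 70°C.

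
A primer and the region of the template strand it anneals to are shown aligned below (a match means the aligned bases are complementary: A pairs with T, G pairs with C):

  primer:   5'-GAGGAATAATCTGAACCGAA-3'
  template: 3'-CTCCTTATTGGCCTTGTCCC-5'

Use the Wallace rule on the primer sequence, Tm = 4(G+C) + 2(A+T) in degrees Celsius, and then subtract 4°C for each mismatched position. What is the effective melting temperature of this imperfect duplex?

36°C

Primer base counts: A=9, T=3, G=5, C=3 → A+T=12, G+C=8
Perfect-match Tm = 2(12) + 4(8) = 24 + 32 = 56°C
Mismatches (positions where the bases are not complementary): 5 (at positions 10, 12, 17, 19, 20)
Effective Tm = 56 − 5×4 = 56 − 20 = 36°C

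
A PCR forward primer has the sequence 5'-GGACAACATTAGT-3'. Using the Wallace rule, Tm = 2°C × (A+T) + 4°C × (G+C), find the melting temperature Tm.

36°C

Base counts: G=3, C=2, A=5, T=3
So N_AT = 8 and N_GC = 5.
Tm = 4·5 + 2·8 = 20 + 16 = 36°C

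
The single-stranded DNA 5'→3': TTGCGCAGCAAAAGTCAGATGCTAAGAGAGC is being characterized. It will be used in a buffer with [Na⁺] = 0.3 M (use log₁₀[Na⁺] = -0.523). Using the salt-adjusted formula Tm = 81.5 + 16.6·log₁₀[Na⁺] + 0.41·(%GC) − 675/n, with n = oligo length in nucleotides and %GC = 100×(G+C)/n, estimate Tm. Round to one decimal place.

Length n = 31. Scanning the sequence gives T=5, C=6, G=9, A=11.
G+C = 15, so %GC = 15/31 × 100 = 48.387%
Salt term: 16.6 × (-0.523) = -8.682
GC term: 0.41 × 48.387 = 19.839; length term: −675/31 = −21.774
Tm = 81.5 + (-8.682) + 19.839 − 21.774 = 70.883 → 70.9°C

70.9°C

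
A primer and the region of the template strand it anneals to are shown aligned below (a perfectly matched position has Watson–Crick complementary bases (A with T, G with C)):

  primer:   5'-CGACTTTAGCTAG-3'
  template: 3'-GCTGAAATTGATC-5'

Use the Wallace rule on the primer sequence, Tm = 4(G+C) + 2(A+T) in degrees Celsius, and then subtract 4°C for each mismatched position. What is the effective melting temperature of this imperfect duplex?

Primer base counts: A=3, T=4, G=3, C=3 → A+T=7, G+C=6
Perfect-match Tm = 2(7) + 4(6) = 14 + 24 = 38°C
Mismatches (positions where the bases are not complementary): 1 (at position 9)
Effective Tm = 38 − 1×4 = 38 − 4 = 34°C

34°C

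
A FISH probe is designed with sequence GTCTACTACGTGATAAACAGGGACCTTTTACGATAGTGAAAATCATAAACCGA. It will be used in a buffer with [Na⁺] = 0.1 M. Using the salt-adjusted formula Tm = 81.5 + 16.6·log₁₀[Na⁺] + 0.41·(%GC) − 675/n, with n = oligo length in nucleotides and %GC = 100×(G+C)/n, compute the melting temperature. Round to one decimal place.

Length n = 53. Base counts: T=13, A=20, C=10, G=10
G+C = 20, so %GC = 20/53 × 100 = 37.736%
Salt term: 16.6 × (-1) = -16.6
GC term: 0.41 × 37.736 = 15.472; length term: −675/53 = −12.736
Tm = 81.5 + (-16.6) + 15.472 − 12.736 = 67.636 → 67.6°C

67.6°C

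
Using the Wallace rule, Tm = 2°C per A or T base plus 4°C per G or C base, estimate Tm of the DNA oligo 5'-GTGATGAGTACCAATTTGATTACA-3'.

G=5, C=3, T=8, A=8
So N_AT = 16 and N_GC = 8.
Tm = 4·8 + 2·16 = 32 + 32 = 64°C

64°C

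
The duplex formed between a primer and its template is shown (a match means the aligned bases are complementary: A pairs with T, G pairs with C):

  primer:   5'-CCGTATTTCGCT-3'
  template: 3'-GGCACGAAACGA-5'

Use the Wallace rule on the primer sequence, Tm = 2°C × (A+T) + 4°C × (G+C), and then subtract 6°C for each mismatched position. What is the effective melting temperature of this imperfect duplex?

Primer base counts: A=1, T=5, G=2, C=4 → A+T=6, G+C=6
Perfect-match Tm = 2(6) + 4(6) = 12 + 24 = 36°C
Mismatches (positions where the bases are not complementary): 3 (at positions 5, 6, 9)
Effective Tm = 36 − 3×6 = 36 − 18 = 18°C

18°C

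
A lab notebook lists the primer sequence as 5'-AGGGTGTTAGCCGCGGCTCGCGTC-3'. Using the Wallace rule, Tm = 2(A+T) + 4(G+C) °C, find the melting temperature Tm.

Base counts: T=5, G=10, C=7, A=2
So N_AT = 7 and N_GC = 17.
Tm = 2×7 + 4×17 = 82°C

82°C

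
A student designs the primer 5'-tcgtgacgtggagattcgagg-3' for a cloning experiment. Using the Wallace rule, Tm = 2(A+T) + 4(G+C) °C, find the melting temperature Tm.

66°C

Counting bases: C=3, G=9, T=5, A=4
So N_AT = 9 and N_GC = 12.
Tm = 2(9) + 4(12) = 18 + 48 = 66°C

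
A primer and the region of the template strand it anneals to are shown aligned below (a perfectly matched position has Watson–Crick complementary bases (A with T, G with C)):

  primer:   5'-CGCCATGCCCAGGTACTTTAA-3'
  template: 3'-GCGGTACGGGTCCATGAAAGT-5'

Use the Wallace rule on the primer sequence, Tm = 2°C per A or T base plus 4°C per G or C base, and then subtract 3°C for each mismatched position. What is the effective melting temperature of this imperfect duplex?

Primer base counts: A=5, T=5, G=4, C=7 → A+T=10, G+C=11
Perfect-match Tm = 2(10) + 4(11) = 20 + 44 = 64°C
Mismatches (positions where the bases are not complementary): 1 (at position 20)
Effective Tm = 64 − 1×3 = 64 − 3 = 61°C

61°C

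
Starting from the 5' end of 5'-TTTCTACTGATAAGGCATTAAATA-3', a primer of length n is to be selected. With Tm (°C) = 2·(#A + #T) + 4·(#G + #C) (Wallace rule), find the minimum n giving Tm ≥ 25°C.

First 9 bases: TTTCTACTG → Tm = 24°C (< 25°C)
First 10 bases: TTTCTACTGA → Tm = 26°C (≥ 25°C)
Since every base adds ≥2°C, Tm only increases with n, so the threshold is first crossed at n = 10.

n = 10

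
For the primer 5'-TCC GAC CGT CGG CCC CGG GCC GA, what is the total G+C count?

19

Counting bases: C=11, G=8, A=2, T=2
G+C = 8 + 11 = 19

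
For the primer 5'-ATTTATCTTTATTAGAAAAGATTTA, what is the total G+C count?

3

Counting bases: G=2, A=10, C=1, T=12
Total G or C: 2 + 1 = 3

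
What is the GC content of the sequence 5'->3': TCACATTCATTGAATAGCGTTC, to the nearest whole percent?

36%

Base counts: T=8, G=3, A=6, C=5
G+C = 3 + 5 = 8 out of 22 bases
%GC = 8/22 × 100 = 36.36% ≈ 36%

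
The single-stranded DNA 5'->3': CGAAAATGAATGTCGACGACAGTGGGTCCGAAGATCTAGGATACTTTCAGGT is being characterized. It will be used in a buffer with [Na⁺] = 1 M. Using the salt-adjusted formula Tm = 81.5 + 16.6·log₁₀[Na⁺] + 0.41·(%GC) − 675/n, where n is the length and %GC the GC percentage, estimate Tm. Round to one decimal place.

87.4°C

Length n = 52. Scanning the sequence gives T=12, G=15, C=9, A=16.
G+C = 24, so %GC = 24/52 × 100 = 46.154%
Salt term: 16.6 × (0) = 0
GC term: 0.41 × 46.154 = 18.923; length term: −675/52 = −12.981
Tm = 81.5 + (0) + 18.923 − 12.981 = 87.442 → 87.4°C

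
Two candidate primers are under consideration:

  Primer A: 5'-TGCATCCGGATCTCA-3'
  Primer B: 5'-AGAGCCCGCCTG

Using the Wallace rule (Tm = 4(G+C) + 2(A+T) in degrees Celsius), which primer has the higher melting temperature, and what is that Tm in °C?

Primer A: A+T=7, G+C=8 → Tm = 2(7)+4(8) = 46°C
Primer B: A+T=3, G+C=9 → Tm = 2(3)+4(9) = 42°C
46°C vs 42°C → primer A is higher.

Primer A, 46°C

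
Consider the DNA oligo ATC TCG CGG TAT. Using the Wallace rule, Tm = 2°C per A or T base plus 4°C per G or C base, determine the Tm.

36°C

Counting bases: C=3, T=4, A=2, G=3
AT pairs contribute 6, GC pairs contribute 6.
Tm = 2(6) + 4(6) = 12 + 24 = 36°C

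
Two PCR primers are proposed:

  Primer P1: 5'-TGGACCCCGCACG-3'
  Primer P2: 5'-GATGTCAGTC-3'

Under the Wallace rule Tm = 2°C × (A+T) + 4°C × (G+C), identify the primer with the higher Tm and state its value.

Primer P1, 46°C

Primer P1: A+T=3, G+C=10 → Tm = 2(3)+4(10) = 46°C
Primer P2: A+T=5, G+C=5 → Tm = 2(5)+4(5) = 30°C
46°C vs 30°C → primer P1 is higher.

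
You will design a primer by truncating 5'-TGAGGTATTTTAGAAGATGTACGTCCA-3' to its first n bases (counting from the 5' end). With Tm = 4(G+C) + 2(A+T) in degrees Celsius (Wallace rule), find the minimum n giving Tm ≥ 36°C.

n = 14

First 13 bases: TGAGGTATTTTAG → Tm = 34°C (< 36°C)
First 14 bases: TGAGGTATTTTAGA → Tm = 36°C (≥ 36°C)
Each additional base adds 2°C (A/T) or 4°C (G/C), so Tm is non-decreasing in n; n = 14 is the first length to reach 36°C.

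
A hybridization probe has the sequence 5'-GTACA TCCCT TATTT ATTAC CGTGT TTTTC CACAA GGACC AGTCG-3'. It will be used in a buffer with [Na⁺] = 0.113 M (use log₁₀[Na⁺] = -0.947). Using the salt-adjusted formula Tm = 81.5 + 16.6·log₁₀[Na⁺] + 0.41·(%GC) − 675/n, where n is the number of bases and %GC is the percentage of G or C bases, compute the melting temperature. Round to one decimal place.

Length n = 45. Base counts: T=16, A=10, C=12, G=7
G+C = 19, so %GC = 19/45 × 100 = 42.222%
Salt term: 16.6 × (-0.947) = -15.72
GC term: 0.41 × 42.222 = 17.311; length term: −675/45 = −15
Tm = 81.5 + (-15.72) + 17.311 − 15 = 68.091 → 68.1°C

68.1°C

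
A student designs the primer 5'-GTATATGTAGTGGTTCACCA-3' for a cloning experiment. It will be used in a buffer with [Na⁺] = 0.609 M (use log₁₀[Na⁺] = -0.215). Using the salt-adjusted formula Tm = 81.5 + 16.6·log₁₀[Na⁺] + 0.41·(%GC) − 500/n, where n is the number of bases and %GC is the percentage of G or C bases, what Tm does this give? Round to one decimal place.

69.3°C

Length n = 20. Counting bases: T=7, C=3, A=5, G=5
G+C = 8, so %GC = 8/20 × 100 = 40%
Salt term: 16.6 × (-0.215) = -3.569
GC term: 0.41 × 40 = 16.4; length term: −500/20 = −25
Tm = 81.5 + (-3.569) + 16.4 − 25 = 69.331 → 69.3°C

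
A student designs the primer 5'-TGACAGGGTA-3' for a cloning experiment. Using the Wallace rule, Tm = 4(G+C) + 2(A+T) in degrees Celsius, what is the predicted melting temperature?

Base counts: T=2, A=3, C=1, G=4
A+T = 5, G+C = 5
Tm = 2(5) + 4(5) = 10 + 20 = 30°C

30°C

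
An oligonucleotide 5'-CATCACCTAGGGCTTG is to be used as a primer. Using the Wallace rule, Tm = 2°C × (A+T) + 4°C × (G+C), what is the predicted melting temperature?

A=3, C=5, T=4, G=4
A+T = 7, G+C = 9
Tm = 2×7 + 4×9 = 50°C

50°C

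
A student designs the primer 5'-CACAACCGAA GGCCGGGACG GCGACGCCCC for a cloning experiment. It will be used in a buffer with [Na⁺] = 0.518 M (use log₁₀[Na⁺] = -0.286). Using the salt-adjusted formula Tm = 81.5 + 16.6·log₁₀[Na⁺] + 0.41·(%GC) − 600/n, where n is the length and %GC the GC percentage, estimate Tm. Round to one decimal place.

Length n = 30. Scanning the sequence gives T=0, G=10, C=13, A=7.
G+C = 23, so %GC = 23/30 × 100 = 76.667%
Salt term: 16.6 × (-0.286) = -4.748
GC term: 0.41 × 76.667 = 31.433; length term: −600/30 = −20
Tm = 81.5 + (-4.748) + 31.433 − 20 = 88.185 → 88.2°C

88.2°C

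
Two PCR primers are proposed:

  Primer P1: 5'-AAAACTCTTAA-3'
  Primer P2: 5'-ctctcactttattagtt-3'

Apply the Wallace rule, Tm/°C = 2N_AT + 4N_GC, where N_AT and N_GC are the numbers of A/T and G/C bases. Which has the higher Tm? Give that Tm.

Primer P1: A+T=9, G+C=2 → Tm = 2(9)+4(2) = 26°C
Primer P2: A+T=12, G+C=5 → Tm = 2(12)+4(5) = 44°C
26°C vs 44°C → primer P2 is higher.

Primer P2, 44°C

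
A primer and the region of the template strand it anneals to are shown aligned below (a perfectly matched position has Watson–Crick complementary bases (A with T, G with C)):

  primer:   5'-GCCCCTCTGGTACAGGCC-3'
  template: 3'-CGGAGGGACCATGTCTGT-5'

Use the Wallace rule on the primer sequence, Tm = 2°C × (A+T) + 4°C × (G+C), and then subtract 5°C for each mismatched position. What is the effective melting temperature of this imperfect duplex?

42°C

Primer base counts: A=2, T=3, G=5, C=8 → A+T=5, G+C=13
Perfect-match Tm = 2(5) + 4(13) = 10 + 52 = 62°C
Mismatches (positions where the bases are not complementary): 4 (at positions 4, 6, 16, 18)
Effective Tm = 62 − 4×5 = 62 − 20 = 42°C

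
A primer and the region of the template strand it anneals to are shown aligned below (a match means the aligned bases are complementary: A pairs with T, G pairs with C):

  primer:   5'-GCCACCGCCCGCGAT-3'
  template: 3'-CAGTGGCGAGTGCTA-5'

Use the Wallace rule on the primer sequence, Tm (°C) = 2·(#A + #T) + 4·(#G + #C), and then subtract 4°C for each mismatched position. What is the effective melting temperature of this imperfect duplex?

42°C

Primer base counts: A=2, T=1, G=4, C=8 → A+T=3, G+C=12
Perfect-match Tm = 2(3) + 4(12) = 6 + 48 = 54°C
Mismatches (positions where the bases are not complementary): 3 (at positions 2, 9, 11)
Effective Tm = 54 − 3×4 = 54 − 12 = 42°C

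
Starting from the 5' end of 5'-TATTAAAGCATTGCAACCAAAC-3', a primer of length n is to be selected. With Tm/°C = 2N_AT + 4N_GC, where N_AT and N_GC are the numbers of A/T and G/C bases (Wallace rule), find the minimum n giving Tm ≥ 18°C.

First 7 bases: TATTAAA → Tm = 14°C (< 18°C)
First 8 bases: TATTAAAG → Tm = 18°C (≥ 18°C)
Each additional base adds 2°C (A/T) or 4°C (G/C), so Tm is non-decreasing in n; n = 8 is the first length to reach 18°C.

n = 8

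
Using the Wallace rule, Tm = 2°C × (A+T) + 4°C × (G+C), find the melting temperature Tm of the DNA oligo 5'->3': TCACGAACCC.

32°C

Scanning the sequence gives C=5, T=1, A=3, G=1.
So N_AT = 4 and N_GC = 6.
Tm = 2(4) + 4(6) = 8 + 24 = 32°C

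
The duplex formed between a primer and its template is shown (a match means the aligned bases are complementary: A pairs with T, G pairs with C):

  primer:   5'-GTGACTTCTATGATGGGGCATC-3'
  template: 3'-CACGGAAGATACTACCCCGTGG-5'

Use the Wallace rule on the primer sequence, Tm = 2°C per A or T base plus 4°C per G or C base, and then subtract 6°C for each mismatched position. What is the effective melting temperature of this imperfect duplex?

Primer base counts: A=4, T=7, G=7, C=4 → A+T=11, G+C=11
Perfect-match Tm = 2(11) + 4(11) = 22 + 44 = 66°C
Mismatches (positions where the bases are not complementary): 2 (at positions 4, 21)
Effective Tm = 66 − 2×6 = 66 − 12 = 54°C

54°C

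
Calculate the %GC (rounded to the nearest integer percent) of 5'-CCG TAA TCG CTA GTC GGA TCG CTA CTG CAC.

Base counts: G=7, C=10, A=6, T=7
G+C = 7 + 10 = 17 out of 30 bases
%GC = 17/30 × 100 = 56.67% ≈ 57%

57%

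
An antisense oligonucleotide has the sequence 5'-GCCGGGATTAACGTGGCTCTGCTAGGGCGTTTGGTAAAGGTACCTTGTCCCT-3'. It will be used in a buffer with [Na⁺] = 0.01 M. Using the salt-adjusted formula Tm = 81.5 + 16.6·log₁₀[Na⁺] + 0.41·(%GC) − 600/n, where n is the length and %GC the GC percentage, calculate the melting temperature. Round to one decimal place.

Length n = 52. A=8, C=12, G=17, T=15
G+C = 29, so %GC = 29/52 × 100 = 55.769%
Salt term: 16.6 × (-2) = -33.2
GC term: 0.41 × 55.769 = 22.865; length term: −600/52 = −11.538
Tm = 81.5 + (-33.2) + 22.865 − 11.538 = 59.627 → 59.6°C

59.6°C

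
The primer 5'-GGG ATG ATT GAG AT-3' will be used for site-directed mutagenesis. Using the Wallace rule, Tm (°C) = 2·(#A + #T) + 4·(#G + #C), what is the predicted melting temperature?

40°C

Counting bases: T=4, C=0, G=6, A=4
AT pairs contribute 8, GC pairs contribute 6.
Tm = 2(8) + 4(6) = 16 + 24 = 40°C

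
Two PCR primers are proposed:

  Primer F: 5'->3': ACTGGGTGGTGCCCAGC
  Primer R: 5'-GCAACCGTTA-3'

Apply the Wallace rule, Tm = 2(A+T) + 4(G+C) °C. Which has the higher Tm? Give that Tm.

Primer F: A+T=5, G+C=12 → Tm = 2(5)+4(12) = 58°C
Primer R: A+T=5, G+C=5 → Tm = 2(5)+4(5) = 30°C
58°C vs 30°C → primer F is higher.

Primer F, 58°C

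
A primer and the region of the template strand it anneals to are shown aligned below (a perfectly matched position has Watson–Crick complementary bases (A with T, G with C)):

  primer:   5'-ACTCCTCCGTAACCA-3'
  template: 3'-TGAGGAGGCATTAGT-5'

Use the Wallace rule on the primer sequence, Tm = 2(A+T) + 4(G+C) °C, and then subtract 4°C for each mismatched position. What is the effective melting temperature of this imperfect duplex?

Primer base counts: A=4, T=3, G=1, C=7 → A+T=7, G+C=8
Perfect-match Tm = 2(7) + 4(8) = 14 + 32 = 46°C
Mismatches (positions where the bases are not complementary): 1 (at position 13)
Effective Tm = 46 − 1×4 = 46 − 4 = 42°C

42°C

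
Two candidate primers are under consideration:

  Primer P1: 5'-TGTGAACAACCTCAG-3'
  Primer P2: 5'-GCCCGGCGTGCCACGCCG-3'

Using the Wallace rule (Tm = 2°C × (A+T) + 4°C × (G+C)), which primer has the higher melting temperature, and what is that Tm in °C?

Primer P2, 68°C

Primer P1: A+T=8, G+C=7 → Tm = 2(8)+4(7) = 44°C
Primer P2: A+T=2, G+C=16 → Tm = 2(2)+4(16) = 68°C
44°C vs 68°C → primer P2 is higher.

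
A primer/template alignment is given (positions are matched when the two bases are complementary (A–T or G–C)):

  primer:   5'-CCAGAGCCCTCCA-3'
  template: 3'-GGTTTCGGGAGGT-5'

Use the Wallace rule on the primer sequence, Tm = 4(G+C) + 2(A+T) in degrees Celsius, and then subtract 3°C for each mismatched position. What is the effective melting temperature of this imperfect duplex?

41°C

Primer base counts: A=3, T=1, G=2, C=7 → A+T=4, G+C=9
Perfect-match Tm = 2(4) + 4(9) = 8 + 36 = 44°C
Mismatches (positions where the bases are not complementary): 1 (at position 4)
Effective Tm = 44 − 1×3 = 44 − 3 = 41°C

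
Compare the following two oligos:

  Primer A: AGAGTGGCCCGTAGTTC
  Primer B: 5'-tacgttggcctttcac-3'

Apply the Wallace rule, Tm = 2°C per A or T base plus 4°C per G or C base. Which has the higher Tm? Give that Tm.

Primer A: A+T=7, G+C=10 → Tm = 2(7)+4(10) = 54°C
Primer B: A+T=8, G+C=8 → Tm = 2(8)+4(8) = 48°C
54°C vs 48°C → primer A is higher.

Primer A, 54°C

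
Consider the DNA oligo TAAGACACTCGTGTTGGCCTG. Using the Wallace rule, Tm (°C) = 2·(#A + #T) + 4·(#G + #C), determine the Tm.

64°C

T=6, G=6, C=5, A=4
So N_AT = 10 and N_GC = 11.
Tm = 4·11 + 2·10 = 44 + 20 = 64°C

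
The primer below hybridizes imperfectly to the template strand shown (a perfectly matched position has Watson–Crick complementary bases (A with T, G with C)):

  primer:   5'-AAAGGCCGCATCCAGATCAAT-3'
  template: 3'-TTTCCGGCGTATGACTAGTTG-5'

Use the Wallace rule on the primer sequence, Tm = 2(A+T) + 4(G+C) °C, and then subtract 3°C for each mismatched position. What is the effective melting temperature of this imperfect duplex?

Primer base counts: A=8, T=3, G=4, C=6 → A+T=11, G+C=10
Perfect-match Tm = 2(11) + 4(10) = 22 + 40 = 62°C
Mismatches (positions where the bases are not complementary): 3 (at positions 12, 14, 21)
Effective Tm = 62 − 3×3 = 62 − 9 = 53°C

53°C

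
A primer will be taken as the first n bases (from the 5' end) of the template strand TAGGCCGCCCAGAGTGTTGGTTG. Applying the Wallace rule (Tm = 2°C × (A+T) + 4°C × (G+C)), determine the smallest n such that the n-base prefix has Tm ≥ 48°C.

n = 14

First 13 bases: TAGGCCGCCCAGA → Tm = 44°C (< 48°C)
First 14 bases: TAGGCCGCCCAGAG → Tm = 48°C (≥ 48°C)
Each additional base adds 2°C (A/T) or 4°C (G/C), so Tm is non-decreasing in n; n = 14 is the first length to reach 48°C.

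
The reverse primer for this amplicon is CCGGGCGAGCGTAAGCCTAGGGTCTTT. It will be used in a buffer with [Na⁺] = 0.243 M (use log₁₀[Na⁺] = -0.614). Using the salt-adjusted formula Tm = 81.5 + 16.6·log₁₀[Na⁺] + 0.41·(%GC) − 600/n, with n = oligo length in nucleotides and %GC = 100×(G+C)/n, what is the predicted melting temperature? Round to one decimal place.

74.9°C

Length n = 27. G=10, A=4, T=6, C=7
G+C = 17, so %GC = 17/27 × 100 = 62.963%
Salt term: 16.6 × (-0.614) = -10.192
GC term: 0.41 × 62.963 = 25.815; length term: −600/27 = −22.222
Tm = 81.5 + (-10.192) + 25.815 − 22.222 = 74.901 → 74.9°C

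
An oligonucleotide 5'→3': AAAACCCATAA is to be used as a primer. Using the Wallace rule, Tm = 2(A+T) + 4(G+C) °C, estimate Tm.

Counting bases: G=0, A=7, T=1, C=3
So N_AT = 8 and N_GC = 3.
Tm = 2×8 + 4×3 = 28°C

28°C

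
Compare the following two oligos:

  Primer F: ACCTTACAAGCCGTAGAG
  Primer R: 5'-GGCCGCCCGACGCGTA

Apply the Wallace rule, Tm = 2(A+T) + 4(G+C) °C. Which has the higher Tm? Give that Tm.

Primer R, 58°C

Primer F: A+T=9, G+C=9 → Tm = 2(9)+4(9) = 54°C
Primer R: A+T=3, G+C=13 → Tm = 2(3)+4(13) = 58°C
54°C vs 58°C → primer R is higher.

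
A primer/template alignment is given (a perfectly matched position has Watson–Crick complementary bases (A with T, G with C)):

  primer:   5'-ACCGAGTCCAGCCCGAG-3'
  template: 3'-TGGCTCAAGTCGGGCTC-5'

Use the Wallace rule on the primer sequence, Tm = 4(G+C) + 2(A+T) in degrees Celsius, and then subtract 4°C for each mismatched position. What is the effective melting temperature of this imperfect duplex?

Primer base counts: A=4, T=1, G=5, C=7 → A+T=5, G+C=12
Perfect-match Tm = 2(5) + 4(12) = 10 + 48 = 58°C
Mismatches (positions where the bases are not complementary): 1 (at position 8)
Effective Tm = 58 − 1×4 = 58 − 4 = 54°C

54°C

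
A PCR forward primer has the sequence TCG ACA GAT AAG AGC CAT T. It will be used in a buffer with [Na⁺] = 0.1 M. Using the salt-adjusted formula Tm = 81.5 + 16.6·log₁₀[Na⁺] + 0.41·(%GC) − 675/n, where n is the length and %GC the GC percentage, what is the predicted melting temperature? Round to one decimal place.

46.6°C

Length n = 19. C=4, G=4, A=7, T=4
G+C = 8, so %GC = 8/19 × 100 = 42.105%
Salt term: 16.6 × (-1) = -16.6
GC term: 0.41 × 42.105 = 17.263; length term: −675/19 = −35.526
Tm = 81.5 + (-16.6) + 17.263 − 35.526 = 46.637 → 46.6°C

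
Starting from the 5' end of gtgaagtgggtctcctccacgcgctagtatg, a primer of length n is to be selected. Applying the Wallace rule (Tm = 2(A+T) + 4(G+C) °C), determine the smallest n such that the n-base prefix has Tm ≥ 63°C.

First 19 bases: GTGAAGTGGGTCTCCTCCA → Tm = 60°C (< 63°C)
First 20 bases: GTGAAGTGGGTCTCCTCCAC → Tm = 64°C (≥ 63°C)
Since every base adds ≥2°C, Tm only increases with n, so the threshold is first crossed at n = 20.

n = 20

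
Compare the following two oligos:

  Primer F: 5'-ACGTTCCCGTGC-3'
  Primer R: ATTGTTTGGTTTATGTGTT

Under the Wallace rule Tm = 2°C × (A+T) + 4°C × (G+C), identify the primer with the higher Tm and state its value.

Primer R, 48°C

Primer F: A+T=4, G+C=8 → Tm = 2(4)+4(8) = 40°C
Primer R: A+T=14, G+C=5 → Tm = 2(14)+4(5) = 48°C
40°C vs 48°C → primer R is higher.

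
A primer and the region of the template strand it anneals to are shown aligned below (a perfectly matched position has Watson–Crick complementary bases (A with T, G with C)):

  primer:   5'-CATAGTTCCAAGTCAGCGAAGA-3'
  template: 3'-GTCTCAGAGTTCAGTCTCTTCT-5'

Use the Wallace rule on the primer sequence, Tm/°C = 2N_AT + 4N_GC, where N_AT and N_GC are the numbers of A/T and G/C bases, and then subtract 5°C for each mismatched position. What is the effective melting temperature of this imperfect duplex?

Primer base counts: A=8, T=4, G=5, C=5 → A+T=12, G+C=10
Perfect-match Tm = 2(12) + 4(10) = 24 + 40 = 64°C
Mismatches (positions where the bases are not complementary): 4 (at positions 3, 7, 8, 17)
Effective Tm = 64 − 4×5 = 64 − 20 = 44°C

44°C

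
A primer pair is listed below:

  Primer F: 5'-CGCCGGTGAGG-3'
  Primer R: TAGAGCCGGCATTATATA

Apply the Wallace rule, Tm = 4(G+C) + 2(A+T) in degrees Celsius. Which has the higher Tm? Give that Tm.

Primer F: A+T=2, G+C=9 → Tm = 2(2)+4(9) = 40°C
Primer R: A+T=11, G+C=7 → Tm = 2(11)+4(7) = 50°C
40°C vs 50°C → primer R is higher.

Primer R, 50°C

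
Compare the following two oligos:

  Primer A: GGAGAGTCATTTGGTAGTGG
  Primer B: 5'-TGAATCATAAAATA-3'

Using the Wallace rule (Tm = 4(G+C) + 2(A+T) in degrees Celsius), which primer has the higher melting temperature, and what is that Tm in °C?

Primer A: A+T=10, G+C=10 → Tm = 2(10)+4(10) = 60°C
Primer B: A+T=12, G+C=2 → Tm = 2(12)+4(2) = 32°C
60°C vs 32°C → primer A is higher.

Primer A, 60°C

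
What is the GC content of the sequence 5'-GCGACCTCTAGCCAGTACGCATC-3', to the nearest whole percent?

Base counts: A=5, G=5, T=4, C=9
G+C = 5 + 9 = 14 out of 23 bases
%GC = 14/23 × 100 = 60.87% ≈ 61%

61%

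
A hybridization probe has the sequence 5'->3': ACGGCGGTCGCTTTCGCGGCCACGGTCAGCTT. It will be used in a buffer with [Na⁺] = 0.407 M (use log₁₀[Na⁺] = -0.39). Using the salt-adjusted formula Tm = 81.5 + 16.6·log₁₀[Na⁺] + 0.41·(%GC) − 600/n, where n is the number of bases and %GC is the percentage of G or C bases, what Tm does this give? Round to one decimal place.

84.5°C

Length n = 32. Base counts: A=3, T=7, C=11, G=11
G+C = 22, so %GC = 22/32 × 100 = 68.75%
Salt term: 16.6 × (-0.39) = -6.474
GC term: 0.41 × 68.75 = 28.188; length term: −600/32 = −18.75
Tm = 81.5 + (-6.474) + 28.188 − 18.75 = 84.464 → 84.5°C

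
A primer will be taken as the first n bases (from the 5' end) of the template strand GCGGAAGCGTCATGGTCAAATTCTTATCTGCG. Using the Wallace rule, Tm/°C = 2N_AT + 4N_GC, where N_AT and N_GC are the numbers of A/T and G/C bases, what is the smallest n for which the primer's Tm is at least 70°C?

First 22 bases: GCGGAAGCGTCATGGTCAAATT → Tm = 66°C (< 70°C)
First 23 bases: GCGGAAGCGTCATGGTCAAATTC → Tm = 70°C (≥ 70°C)
Since every base adds ≥2°C, Tm only increases with n, so the threshold is first crossed at n = 23.

n = 23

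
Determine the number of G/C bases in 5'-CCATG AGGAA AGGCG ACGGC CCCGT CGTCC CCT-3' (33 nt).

G=10, T=4, A=6, C=13
Total G or C: 10 + 13 = 23

23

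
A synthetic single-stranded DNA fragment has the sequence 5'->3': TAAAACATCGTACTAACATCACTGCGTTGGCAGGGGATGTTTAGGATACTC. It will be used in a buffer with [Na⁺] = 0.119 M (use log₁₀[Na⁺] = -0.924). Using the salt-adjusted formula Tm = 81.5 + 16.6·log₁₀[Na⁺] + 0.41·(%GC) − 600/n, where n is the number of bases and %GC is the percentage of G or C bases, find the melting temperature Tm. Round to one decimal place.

72.1°C

Length n = 51. Base counts: T=14, G=12, C=10, A=15
G+C = 22, so %GC = 22/51 × 100 = 43.137%
Salt term: 16.6 × (-0.924) = -15.338
GC term: 0.41 × 43.137 = 17.686; length term: −600/51 = −11.765
Tm = 81.5 + (-15.338) + 17.686 − 11.765 = 72.083 → 72.1°C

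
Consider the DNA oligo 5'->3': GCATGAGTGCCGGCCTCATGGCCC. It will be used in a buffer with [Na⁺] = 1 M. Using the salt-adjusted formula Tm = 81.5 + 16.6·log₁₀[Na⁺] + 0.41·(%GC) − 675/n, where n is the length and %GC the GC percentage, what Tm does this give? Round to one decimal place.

82.4°C

Length n = 24. Counting bases: C=9, A=3, G=8, T=4
G+C = 17, so %GC = 17/24 × 100 = 70.833%
Salt term: 16.6 × (0) = 0
GC term: 0.41 × 70.833 = 29.042; length term: −675/24 = −28.125
Tm = 81.5 + (0) + 29.042 − 28.125 = 82.417 → 82.4°C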